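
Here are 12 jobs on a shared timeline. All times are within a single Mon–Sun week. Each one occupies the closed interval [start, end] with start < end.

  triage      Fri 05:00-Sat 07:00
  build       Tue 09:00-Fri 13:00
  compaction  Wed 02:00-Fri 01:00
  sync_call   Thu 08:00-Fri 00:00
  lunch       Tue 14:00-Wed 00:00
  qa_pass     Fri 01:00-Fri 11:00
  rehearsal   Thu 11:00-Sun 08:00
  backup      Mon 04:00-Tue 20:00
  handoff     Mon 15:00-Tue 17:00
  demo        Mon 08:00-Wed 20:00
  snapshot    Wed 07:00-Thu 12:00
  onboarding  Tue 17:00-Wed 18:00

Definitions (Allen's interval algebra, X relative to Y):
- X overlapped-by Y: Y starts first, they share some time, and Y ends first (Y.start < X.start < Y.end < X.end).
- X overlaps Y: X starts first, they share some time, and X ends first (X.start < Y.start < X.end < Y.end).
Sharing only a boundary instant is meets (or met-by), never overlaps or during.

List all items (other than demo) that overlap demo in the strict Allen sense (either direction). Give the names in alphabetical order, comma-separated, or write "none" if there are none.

Target demo = [Mon 08:00, Wed 20:00].
backup [Mon 04:00, Tue 20:00] → overlaps → yes.
build [Tue 09:00, Fri 13:00] → overlapped-by → yes.
compaction [Wed 02:00, Fri 01:00] → overlapped-by → yes.
handoff [Mon 15:00, Tue 17:00] → during → no.
lunch [Tue 14:00, Wed 00:00] → during → no.
onboarding [Tue 17:00, Wed 18:00] → during → no.
qa_pass [Fri 01:00, Fri 11:00] → after → no.
rehearsal [Thu 11:00, Sun 08:00] → after → no.
snapshot [Wed 07:00, Thu 12:00] → overlapped-by → yes.
sync_call [Thu 08:00, Fri 00:00] → after → no.
triage [Fri 05:00, Sat 07:00] → after → no.
Result: backup, build, compaction, snapshot.

backup, build, compaction, snapshot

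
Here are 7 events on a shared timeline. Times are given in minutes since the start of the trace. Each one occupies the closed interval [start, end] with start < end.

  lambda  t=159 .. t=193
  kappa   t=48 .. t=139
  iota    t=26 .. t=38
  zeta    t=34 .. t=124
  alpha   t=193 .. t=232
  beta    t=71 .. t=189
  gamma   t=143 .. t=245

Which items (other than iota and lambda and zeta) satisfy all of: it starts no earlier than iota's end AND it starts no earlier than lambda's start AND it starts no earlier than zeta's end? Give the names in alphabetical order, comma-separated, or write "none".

Conditions: its start is no earlier than iota's end (X.start >= t=38) AND its start is no earlier than lambda's start (X.start >= t=159) AND its start is no earlier than zeta's end (X.start >= t=124).
alpha: start t=193 >= t=38? ✓; start t=193 >= t=159? ✓; start t=193 >= t=124? ✓ → yes.
beta: start t=71 >= t=38? ✓; start t=71 >= t=159? ✗; start t=71 >= t=124? ✗ → no.
gamma: start t=143 >= t=38? ✓; start t=143 >= t=159? ✗; start t=143 >= t=124? ✓ → no.
kappa: start t=48 >= t=38? ✓; start t=48 >= t=159? ✗; start t=48 >= t=124? ✗ → no.
Result: alpha.

alpha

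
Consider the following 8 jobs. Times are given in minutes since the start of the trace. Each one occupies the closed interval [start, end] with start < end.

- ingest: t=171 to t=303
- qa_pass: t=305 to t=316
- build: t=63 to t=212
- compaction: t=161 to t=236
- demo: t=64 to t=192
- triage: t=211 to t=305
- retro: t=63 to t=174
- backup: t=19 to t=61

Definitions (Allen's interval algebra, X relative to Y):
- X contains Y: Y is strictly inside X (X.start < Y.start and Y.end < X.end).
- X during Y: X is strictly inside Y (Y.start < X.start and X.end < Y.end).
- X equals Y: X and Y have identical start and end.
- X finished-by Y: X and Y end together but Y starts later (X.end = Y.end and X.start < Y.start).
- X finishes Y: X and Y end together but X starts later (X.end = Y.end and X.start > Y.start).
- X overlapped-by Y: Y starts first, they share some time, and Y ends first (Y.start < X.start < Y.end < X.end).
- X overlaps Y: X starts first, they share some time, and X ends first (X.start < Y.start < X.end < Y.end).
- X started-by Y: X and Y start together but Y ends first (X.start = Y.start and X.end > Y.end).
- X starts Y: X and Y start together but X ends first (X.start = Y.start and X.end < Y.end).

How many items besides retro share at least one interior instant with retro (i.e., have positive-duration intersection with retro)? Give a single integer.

Target retro = [t=63, t=174].
backup [t=19, t=61] → before → no.
build [t=63, t=212] → started-by → counts.
compaction [t=161, t=236] → overlapped-by → counts.
demo [t=64, t=192] → overlapped-by → counts.
ingest [t=171, t=303] → overlapped-by → counts.
qa_pass [t=305, t=316] → after → no.
triage [t=211, t=305] → after → no.
Total: 4.

4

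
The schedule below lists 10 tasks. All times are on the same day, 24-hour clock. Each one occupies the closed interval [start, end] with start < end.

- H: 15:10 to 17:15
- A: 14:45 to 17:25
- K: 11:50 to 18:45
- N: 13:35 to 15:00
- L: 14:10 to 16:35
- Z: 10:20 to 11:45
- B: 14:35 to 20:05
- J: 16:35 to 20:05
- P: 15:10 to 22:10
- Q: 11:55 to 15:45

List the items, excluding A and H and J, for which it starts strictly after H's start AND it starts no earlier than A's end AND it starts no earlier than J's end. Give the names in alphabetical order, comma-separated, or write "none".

Conditions: its start is strictly after H's start (X.start > 15:10) AND its start is no earlier than A's end (X.start >= 17:25) AND its start is no earlier than J's end (X.start >= 20:05).
B: start 14:35 > 15:10? ✗; start 14:35 >= 17:25? ✗; start 14:35 >= 20:05? ✗ → no.
K: start 11:50 > 15:10? ✗; start 11:50 >= 17:25? ✗; start 11:50 >= 20:05? ✗ → no.
L: start 14:10 > 15:10? ✗; start 14:10 >= 17:25? ✗; start 14:10 >= 20:05? ✗ → no.
N: start 13:35 > 15:10? ✗; start 13:35 >= 17:25? ✗; start 13:35 >= 20:05? ✗ → no.
P: start 15:10 > 15:10? ✗; start 15:10 >= 17:25? ✗; start 15:10 >= 20:05? ✗ → no.
Q: start 11:55 > 15:10? ✗; start 11:55 >= 17:25? ✗; start 11:55 >= 20:05? ✗ → no.
Z: start 10:20 > 15:10? ✗; start 10:20 >= 17:25? ✗; start 10:20 >= 20:05? ✗ → no.
Result: none.

none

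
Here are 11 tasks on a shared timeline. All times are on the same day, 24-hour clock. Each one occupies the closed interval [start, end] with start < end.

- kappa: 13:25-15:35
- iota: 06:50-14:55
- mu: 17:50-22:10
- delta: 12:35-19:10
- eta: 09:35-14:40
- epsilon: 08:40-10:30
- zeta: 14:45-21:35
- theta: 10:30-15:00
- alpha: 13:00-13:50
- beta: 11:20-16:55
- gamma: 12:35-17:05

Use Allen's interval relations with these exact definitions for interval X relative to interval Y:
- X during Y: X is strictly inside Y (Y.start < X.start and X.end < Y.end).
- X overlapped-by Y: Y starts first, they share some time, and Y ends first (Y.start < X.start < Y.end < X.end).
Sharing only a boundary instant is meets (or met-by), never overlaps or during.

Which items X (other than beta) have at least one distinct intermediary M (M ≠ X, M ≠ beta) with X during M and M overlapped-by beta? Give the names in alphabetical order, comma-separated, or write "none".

alpha, kappa

Target beta = [11:20, 16:55].
Intermediaries M with M overlapped-by beta: delta, gamma, zeta.
Via delta — items with X during delta: alpha, kappa.
Via gamma — items with X during gamma: alpha, kappa.
Via zeta — items with X during zeta: none.
Union: alpha, kappa.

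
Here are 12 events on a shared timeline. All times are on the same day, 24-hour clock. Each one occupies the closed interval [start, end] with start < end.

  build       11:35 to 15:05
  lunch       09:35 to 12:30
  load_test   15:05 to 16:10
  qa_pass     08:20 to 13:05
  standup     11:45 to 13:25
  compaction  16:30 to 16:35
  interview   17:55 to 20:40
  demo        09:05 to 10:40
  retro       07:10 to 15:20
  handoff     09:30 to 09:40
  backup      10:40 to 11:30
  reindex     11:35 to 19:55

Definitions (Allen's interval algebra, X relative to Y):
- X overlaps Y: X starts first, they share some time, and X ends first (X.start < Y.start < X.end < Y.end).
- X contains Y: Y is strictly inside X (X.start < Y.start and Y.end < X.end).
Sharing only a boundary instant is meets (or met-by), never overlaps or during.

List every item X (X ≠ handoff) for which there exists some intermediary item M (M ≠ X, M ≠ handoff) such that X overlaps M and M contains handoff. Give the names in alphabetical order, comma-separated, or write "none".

Target handoff = [09:30, 09:40].
Intermediaries M with M contains handoff: demo, qa_pass, retro.
Via demo — items with X overlaps demo: none.
Via qa_pass — items with X overlaps qa_pass: none.
Via retro — items with X overlaps retro: none.
Union: none.

none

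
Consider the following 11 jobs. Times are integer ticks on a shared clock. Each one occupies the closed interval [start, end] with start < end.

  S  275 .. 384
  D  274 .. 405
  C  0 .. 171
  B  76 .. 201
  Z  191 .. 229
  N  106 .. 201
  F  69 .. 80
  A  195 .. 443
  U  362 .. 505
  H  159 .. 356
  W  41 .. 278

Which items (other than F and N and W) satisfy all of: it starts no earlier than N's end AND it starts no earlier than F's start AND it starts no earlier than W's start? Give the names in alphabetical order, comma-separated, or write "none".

D, S, U

Conditions: its start is no earlier than N's end (X.start >= 201) AND its start is no earlier than F's start (X.start >= 69) AND its start is no earlier than W's start (X.start >= 41).
A: start 195 >= 201? ✗; start 195 >= 69? ✓; start 195 >= 41? ✓ → no.
B: start 76 >= 201? ✗; start 76 >= 69? ✓; start 76 >= 41? ✓ → no.
C: start 0 >= 201? ✗; start 0 >= 69? ✗; start 0 >= 41? ✗ → no.
D: start 274 >= 201? ✓; start 274 >= 69? ✓; start 274 >= 41? ✓ → yes.
H: start 159 >= 201? ✗; start 159 >= 69? ✓; start 159 >= 41? ✓ → no.
S: start 275 >= 201? ✓; start 275 >= 69? ✓; start 275 >= 41? ✓ → yes.
U: start 362 >= 201? ✓; start 362 >= 69? ✓; start 362 >= 41? ✓ → yes.
Z: start 191 >= 201? ✗; start 191 >= 69? ✓; start 191 >= 41? ✓ → no.
Result: D, S, U.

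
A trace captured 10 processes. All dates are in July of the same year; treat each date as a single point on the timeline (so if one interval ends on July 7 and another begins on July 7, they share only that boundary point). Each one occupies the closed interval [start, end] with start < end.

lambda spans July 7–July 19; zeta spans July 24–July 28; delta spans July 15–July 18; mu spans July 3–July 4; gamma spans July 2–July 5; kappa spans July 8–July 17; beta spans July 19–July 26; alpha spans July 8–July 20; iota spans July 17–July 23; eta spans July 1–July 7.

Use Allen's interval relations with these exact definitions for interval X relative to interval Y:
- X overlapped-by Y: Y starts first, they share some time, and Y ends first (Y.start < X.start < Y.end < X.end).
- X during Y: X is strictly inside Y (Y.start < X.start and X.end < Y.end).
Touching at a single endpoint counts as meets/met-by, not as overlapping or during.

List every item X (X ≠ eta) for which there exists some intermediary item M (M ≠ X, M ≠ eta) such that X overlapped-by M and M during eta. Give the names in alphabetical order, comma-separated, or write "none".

Target eta = [July 1, July 7].
Intermediaries M with M during eta: gamma, mu.
Via gamma — items with X overlapped-by gamma: none.
Via mu — items with X overlapped-by mu: none.
Union: none.

none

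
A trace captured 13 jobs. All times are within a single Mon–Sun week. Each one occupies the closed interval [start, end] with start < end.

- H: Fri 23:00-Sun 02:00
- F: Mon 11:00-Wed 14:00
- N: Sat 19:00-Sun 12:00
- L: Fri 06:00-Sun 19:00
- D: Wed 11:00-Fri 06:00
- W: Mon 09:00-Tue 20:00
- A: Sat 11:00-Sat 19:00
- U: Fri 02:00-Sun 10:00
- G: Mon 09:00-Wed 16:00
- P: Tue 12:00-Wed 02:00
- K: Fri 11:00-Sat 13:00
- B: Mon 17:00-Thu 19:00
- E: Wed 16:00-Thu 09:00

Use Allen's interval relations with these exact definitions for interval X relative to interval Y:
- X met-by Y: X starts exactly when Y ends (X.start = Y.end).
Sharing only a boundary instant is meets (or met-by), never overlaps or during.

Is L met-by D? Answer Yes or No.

Yes

L = [Fri 06:00, Sun 19:00], D = [Wed 11:00, Fri 06:00].
Actual relation of L to D: met-by.
Asked whether 'met-by' holds → Yes.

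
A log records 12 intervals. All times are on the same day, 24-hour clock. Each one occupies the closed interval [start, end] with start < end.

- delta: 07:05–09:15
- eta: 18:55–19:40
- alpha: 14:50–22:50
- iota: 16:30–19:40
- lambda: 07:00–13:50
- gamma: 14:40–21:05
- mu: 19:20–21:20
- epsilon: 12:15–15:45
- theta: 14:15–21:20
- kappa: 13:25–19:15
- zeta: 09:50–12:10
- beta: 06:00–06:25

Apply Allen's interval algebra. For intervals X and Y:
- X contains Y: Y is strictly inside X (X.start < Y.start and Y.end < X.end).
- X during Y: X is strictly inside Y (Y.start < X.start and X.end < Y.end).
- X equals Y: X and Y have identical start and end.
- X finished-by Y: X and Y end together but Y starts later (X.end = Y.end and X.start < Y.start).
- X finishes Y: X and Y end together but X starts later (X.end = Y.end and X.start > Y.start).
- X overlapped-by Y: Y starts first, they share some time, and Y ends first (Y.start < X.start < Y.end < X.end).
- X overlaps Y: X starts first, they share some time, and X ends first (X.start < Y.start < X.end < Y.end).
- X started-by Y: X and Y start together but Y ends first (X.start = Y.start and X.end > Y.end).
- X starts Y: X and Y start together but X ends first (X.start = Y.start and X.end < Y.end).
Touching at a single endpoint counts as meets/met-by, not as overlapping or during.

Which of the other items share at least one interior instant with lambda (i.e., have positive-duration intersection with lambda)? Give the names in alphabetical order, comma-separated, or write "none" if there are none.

delta, epsilon, kappa, zeta

Target lambda = [07:00, 13:50].
alpha [14:50, 22:50] → after → no.
beta [06:00, 06:25] → before → no.
delta [07:05, 09:15] → during → yes.
epsilon [12:15, 15:45] → overlapped-by → yes.
eta [18:55, 19:40] → after → no.
gamma [14:40, 21:05] → after → no.
iota [16:30, 19:40] → after → no.
kappa [13:25, 19:15] → overlapped-by → yes.
mu [19:20, 21:20] → after → no.
theta [14:15, 21:20] → after → no.
zeta [09:50, 12:10] → during → yes.
Result: delta, epsilon, kappa, zeta.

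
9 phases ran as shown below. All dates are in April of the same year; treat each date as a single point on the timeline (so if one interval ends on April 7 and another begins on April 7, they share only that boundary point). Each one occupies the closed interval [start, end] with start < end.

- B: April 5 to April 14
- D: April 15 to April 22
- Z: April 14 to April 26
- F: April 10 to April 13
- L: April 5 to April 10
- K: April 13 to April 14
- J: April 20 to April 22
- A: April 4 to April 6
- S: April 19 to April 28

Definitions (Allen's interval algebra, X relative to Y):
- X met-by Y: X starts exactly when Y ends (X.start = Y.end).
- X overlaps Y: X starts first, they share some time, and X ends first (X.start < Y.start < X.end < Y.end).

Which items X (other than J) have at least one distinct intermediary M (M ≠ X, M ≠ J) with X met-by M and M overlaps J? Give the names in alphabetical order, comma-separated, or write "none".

Target J = [April 20, April 22].
Intermediaries M with M overlaps J: none.
Union: none.

none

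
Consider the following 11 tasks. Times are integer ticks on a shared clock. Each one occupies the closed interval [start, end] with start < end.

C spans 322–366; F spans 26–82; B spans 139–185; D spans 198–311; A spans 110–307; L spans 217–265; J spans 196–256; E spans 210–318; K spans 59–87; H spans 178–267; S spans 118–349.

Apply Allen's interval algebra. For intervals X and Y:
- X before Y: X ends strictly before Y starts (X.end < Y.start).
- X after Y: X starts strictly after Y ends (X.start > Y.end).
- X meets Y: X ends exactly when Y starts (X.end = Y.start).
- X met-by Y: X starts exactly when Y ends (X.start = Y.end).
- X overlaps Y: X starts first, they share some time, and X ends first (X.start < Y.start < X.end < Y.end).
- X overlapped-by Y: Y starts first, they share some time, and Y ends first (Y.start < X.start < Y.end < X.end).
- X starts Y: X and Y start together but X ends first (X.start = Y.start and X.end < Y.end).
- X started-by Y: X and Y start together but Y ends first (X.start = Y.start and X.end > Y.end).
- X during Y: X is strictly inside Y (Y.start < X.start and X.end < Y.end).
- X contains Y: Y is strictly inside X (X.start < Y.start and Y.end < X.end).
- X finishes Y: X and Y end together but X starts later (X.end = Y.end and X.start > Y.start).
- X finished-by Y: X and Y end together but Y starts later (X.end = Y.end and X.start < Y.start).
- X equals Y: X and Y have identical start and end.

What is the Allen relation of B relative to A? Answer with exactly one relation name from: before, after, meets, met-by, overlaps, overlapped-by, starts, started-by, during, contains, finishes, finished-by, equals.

B = [139, 185]; A = [110, 307].
Compare endpoints: B.start > A.start, B.start < A.end, B.end > A.start, B.end < A.end.
That pattern is 'during'.

during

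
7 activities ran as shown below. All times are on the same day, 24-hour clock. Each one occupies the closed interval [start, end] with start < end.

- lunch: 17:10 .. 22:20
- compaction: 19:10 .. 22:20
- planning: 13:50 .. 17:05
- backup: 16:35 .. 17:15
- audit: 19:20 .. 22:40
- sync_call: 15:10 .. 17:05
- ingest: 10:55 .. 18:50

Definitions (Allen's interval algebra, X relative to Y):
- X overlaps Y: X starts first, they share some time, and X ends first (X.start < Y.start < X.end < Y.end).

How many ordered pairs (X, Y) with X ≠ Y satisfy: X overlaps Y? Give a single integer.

Checking all 42 ordered pairs for relation 'overlaps'; matching pairs in alphabetical order:
(backup, lunch): backup overlaps lunch ✓
(compaction, audit): compaction overlaps audit ✓
(ingest, lunch): ingest overlaps lunch ✓
(lunch, audit): lunch overlaps audit ✓
(planning, backup): planning overlaps backup ✓
(sync_call, backup): sync_call overlaps backup ✓
Count: 6.

6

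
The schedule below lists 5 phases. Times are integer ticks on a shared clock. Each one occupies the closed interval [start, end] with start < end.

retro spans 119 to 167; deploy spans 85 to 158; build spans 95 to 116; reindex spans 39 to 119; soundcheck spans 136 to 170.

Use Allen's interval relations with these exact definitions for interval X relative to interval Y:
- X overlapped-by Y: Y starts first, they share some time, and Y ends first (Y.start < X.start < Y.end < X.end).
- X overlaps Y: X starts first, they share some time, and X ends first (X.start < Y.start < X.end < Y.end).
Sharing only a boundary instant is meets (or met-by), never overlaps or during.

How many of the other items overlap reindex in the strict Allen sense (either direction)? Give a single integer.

1

Target reindex = [39, 119].
build [95, 116] → during → no.
deploy [85, 158] → overlapped-by → counts.
retro [119, 167] → met-by → no.
soundcheck [136, 170] → after → no.
Total: 1.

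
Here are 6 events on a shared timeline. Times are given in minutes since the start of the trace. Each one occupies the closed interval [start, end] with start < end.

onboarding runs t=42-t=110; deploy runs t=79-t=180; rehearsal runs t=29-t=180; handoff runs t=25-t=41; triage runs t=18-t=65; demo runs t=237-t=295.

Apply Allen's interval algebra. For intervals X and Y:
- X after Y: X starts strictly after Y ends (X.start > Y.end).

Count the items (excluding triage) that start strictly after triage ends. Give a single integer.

Target triage = [t=18, t=65].
demo [t=237, t=295] → after → counts.
deploy [t=79, t=180] → after → counts.
handoff [t=25, t=41] → during → no.
onboarding [t=42, t=110] → overlapped-by → no.
rehearsal [t=29, t=180] → overlapped-by → no.
Total: 2.

2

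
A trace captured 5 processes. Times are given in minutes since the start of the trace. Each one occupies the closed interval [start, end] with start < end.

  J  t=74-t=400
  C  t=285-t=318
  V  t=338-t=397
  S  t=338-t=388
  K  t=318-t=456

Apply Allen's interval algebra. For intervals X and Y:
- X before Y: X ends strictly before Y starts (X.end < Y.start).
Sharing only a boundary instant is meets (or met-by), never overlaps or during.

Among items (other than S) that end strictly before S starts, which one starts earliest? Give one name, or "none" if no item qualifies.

Target S = [t=338, t=388].
C [t=285, t=318] → before → candidate.
J [t=74, t=400] → contains → excluded.
K [t=318, t=456] → contains → excluded.
V [t=338, t=397] → started-by → excluded.
Among candidates, earliest start is t=285 → C.

C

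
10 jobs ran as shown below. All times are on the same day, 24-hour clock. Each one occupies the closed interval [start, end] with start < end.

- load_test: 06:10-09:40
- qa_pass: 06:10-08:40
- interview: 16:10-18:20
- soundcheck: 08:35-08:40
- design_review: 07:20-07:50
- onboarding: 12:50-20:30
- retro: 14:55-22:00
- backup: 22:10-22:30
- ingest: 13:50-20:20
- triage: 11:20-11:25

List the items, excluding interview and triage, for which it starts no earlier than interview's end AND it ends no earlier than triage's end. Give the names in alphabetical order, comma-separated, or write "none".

Conditions: its start is no earlier than interview's end (X.start >= 18:20) AND its end is no earlier than triage's end (X.end >= 11:25).
backup: start 22:10 >= 18:20? ✓; end 22:30 >= 11:25? ✓ → yes.
design_review: start 07:20 >= 18:20? ✗; end 07:50 >= 11:25? ✗ → no.
ingest: start 13:50 >= 18:20? ✗; end 20:20 >= 11:25? ✓ → no.
load_test: start 06:10 >= 18:20? ✗; end 09:40 >= 11:25? ✗ → no.
onboarding: start 12:50 >= 18:20? ✗; end 20:30 >= 11:25? ✓ → no.
qa_pass: start 06:10 >= 18:20? ✗; end 08:40 >= 11:25? ✗ → no.
retro: start 14:55 >= 18:20? ✗; end 22:00 >= 11:25? ✓ → no.
soundcheck: start 08:35 >= 18:20? ✗; end 08:40 >= 11:25? ✗ → no.
Result: backup.

backup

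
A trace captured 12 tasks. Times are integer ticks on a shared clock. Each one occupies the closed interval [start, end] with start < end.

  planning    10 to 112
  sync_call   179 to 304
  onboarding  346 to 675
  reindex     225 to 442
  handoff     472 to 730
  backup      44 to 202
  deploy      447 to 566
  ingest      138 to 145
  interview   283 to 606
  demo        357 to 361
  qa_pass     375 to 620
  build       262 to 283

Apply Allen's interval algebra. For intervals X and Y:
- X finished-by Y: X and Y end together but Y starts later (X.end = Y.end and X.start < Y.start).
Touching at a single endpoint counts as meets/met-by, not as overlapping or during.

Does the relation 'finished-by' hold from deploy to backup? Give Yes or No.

No

deploy = [447, 566], backup = [44, 202].
Actual relation of deploy to backup: after.
Asked whether 'finished-by' holds → No.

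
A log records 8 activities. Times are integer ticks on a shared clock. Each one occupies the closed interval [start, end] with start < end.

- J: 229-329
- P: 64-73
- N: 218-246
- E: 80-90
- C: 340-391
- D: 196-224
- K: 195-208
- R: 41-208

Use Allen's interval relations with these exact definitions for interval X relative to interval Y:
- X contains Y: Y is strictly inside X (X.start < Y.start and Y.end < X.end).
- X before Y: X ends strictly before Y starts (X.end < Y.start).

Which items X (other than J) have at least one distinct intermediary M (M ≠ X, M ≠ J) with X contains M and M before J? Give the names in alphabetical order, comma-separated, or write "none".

Target J = [229, 329].
Intermediaries M with M before J: D, E, K, P, R.
Via D — items with X contains D: none.
Via E — items with X contains E: R.
Via K — items with X contains K: none.
Via P — items with X contains P: R.
Via R — items with X contains R: none.
Union: R.

R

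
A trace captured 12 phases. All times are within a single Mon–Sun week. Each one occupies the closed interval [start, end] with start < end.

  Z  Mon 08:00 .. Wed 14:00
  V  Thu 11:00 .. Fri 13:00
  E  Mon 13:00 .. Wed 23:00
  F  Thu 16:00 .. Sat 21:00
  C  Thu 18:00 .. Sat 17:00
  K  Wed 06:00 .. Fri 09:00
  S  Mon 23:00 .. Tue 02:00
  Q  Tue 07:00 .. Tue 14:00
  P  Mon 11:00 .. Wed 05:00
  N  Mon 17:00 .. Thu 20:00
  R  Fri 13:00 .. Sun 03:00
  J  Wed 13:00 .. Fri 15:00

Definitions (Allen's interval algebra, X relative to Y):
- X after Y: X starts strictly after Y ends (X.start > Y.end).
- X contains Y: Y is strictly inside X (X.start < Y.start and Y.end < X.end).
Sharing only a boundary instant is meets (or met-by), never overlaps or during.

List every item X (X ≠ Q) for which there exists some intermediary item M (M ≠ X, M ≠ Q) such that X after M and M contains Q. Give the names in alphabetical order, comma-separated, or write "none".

Target Q = [Tue 07:00, Tue 14:00].
Intermediaries M with M contains Q: E, N, P, Z.
Via E — items with X after E: C, F, R, V.
Via N — items with X after N: R.
Via P — items with X after P: C, F, J, K, R, V.
Via Z — items with X after Z: C, F, R, V.
Union: C, F, J, K, R, V.

C, F, J, K, R, V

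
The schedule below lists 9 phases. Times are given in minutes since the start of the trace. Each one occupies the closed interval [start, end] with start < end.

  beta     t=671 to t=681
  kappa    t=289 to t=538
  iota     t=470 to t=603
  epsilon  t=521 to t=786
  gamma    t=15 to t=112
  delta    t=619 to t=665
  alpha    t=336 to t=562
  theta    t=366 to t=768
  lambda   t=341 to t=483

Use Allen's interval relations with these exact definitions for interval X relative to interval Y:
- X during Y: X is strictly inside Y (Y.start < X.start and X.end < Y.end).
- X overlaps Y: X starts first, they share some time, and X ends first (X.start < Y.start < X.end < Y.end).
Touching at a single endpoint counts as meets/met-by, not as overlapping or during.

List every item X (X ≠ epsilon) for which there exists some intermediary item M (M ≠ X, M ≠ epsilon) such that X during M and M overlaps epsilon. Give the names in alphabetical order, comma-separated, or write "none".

Target epsilon = [t=521, t=786].
Intermediaries M with M overlaps epsilon: alpha, iota, kappa, theta.
Via alpha — items with X during alpha: lambda.
Via iota — items with X during iota: none.
Via kappa — items with X during kappa: lambda.
Via theta — items with X during theta: beta, delta, iota.
Union: beta, delta, iota, lambda.

beta, delta, iota, lambda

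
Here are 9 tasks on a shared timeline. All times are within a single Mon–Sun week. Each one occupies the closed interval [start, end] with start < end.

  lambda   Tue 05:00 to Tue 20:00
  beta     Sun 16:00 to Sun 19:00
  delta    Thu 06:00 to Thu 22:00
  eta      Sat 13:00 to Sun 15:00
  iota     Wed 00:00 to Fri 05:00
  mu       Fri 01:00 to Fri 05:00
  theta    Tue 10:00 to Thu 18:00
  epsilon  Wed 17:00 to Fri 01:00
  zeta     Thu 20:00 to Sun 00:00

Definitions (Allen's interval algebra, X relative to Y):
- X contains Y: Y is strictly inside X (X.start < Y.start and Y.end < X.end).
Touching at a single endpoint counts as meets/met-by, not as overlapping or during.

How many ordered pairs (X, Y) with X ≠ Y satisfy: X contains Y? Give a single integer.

Checking all 72 ordered pairs for relation 'contains'; matching pairs in alphabetical order:
(epsilon, delta): epsilon contains delta ✓
(iota, delta): iota contains delta ✓
(iota, epsilon): iota contains epsilon ✓
(zeta, mu): zeta contains mu ✓
Count: 4.

4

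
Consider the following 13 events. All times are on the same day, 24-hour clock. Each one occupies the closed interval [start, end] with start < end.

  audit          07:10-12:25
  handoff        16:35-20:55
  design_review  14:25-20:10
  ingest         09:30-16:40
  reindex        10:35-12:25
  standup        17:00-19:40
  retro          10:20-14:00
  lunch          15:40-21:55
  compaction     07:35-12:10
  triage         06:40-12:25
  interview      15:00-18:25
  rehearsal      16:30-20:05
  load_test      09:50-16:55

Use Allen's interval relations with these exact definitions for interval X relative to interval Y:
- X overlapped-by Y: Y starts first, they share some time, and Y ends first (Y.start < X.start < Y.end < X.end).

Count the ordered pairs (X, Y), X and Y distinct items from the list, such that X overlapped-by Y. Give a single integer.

28

Checking all 156 ordered pairs for relation 'overlapped-by'; matching pairs in alphabetical order:
(design_review, ingest): design_review overlapped-by ingest ✓
(design_review, load_test): design_review overlapped-by load_test ✓
(handoff, design_review): handoff overlapped-by design_review ✓
(handoff, ingest): handoff overlapped-by ingest ✓
(handoff, interview): handoff overlapped-by interview ✓
(handoff, load_test): handoff overlapped-by load_test ✓
(handoff, rehearsal): handoff overlapped-by rehearsal ✓
(ingest, audit): ingest overlapped-by audit ✓
(ingest, compaction): ingest overlapped-by compaction ✓
(ingest, triage): ingest overlapped-by triage ✓
(interview, ingest): interview overlapped-by ingest ✓
(interview, load_test): interview overlapped-by load_test ✓
(load_test, audit): load_test overlapped-by audit ✓
(load_test, compaction): load_test overlapped-by compaction ✓
(load_test, ingest): load_test overlapped-by ingest ✓
(load_test, triage): load_test overlapped-by triage ✓
(lunch, design_review): lunch overlapped-by design_review ✓
(lunch, ingest): lunch overlapped-by ingest ✓
(lunch, interview): lunch overlapped-by interview ✓
(lunch, load_test): lunch overlapped-by load_test ✓
(rehearsal, ingest): rehearsal overlapped-by ingest ✓
(rehearsal, interview): rehearsal overlapped-by interview ✓
(rehearsal, load_test): rehearsal overlapped-by load_test ✓
(reindex, compaction): reindex overlapped-by compaction ✓
... plus 4 further pairs not listed.
Count: 28.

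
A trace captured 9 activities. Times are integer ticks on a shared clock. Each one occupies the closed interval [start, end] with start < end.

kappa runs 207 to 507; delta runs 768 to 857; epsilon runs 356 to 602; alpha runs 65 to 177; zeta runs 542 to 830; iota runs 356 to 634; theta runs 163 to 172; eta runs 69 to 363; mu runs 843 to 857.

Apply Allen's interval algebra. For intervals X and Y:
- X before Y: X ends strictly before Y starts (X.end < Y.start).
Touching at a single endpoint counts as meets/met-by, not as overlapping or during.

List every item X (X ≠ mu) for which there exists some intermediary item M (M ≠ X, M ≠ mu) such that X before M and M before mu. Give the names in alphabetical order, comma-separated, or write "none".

alpha, eta, kappa, theta

Target mu = [843, 857].
Intermediaries M with M before mu: alpha, epsilon, eta, iota, kappa, theta, zeta.
Via alpha — items with X before alpha: none.
Via epsilon — items with X before epsilon: alpha, theta.
Via eta — items with X before eta: none.
Via iota — items with X before iota: alpha, theta.
Via kappa — items with X before kappa: alpha, theta.
Via theta — items with X before theta: none.
Via zeta — items with X before zeta: alpha, eta, kappa, theta.
Union: alpha, eta, kappa, theta.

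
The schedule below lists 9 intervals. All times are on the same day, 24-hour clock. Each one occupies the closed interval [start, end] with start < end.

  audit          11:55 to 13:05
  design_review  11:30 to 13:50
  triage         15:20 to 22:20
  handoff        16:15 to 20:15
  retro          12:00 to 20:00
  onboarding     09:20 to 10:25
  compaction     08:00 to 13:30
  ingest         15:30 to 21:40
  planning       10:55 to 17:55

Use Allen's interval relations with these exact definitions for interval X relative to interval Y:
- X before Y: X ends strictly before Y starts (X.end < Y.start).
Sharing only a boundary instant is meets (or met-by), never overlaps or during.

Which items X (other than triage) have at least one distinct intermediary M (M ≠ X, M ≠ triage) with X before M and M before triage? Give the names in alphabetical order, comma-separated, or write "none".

onboarding

Target triage = [15:20, 22:20].
Intermediaries M with M before triage: audit, compaction, design_review, onboarding.
Via audit — items with X before audit: onboarding.
Via compaction — items with X before compaction: none.
Via design_review — items with X before design_review: onboarding.
Via onboarding — items with X before onboarding: none.
Union: onboarding.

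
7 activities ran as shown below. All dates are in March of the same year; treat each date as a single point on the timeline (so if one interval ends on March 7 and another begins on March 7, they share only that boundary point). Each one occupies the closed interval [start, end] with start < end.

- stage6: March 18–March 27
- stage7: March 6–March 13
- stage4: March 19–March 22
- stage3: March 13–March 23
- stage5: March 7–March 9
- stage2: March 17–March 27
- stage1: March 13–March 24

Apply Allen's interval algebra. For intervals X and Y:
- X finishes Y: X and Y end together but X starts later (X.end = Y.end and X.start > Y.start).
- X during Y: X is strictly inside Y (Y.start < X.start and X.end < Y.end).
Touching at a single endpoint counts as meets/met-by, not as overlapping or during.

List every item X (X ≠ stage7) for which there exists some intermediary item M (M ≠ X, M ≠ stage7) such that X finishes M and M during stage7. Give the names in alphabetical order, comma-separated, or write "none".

none

Target stage7 = [March 6, March 13].
Intermediaries M with M during stage7: stage5.
Via stage5 — items with X finishes stage5: none.
Union: none.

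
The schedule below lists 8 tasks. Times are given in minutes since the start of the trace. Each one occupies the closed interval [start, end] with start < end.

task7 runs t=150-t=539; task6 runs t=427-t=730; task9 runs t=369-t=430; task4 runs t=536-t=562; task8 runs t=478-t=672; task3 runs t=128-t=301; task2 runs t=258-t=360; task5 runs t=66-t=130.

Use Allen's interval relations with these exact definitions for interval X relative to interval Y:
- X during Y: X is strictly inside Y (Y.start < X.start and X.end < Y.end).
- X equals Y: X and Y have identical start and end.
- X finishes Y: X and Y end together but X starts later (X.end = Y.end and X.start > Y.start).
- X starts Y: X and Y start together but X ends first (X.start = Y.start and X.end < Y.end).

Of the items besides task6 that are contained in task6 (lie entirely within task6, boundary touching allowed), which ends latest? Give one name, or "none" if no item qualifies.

Target task6 = [t=427, t=730].
task2 [t=258, t=360] → before → excluded.
task3 [t=128, t=301] → before → excluded.
task4 [t=536, t=562] → during → candidate.
task5 [t=66, t=130] → before → excluded.
task7 [t=150, t=539] → overlaps → excluded.
task8 [t=478, t=672] → during → candidate.
task9 [t=369, t=430] → overlaps → excluded.
Among candidates, latest end is t=672 → task8.

task8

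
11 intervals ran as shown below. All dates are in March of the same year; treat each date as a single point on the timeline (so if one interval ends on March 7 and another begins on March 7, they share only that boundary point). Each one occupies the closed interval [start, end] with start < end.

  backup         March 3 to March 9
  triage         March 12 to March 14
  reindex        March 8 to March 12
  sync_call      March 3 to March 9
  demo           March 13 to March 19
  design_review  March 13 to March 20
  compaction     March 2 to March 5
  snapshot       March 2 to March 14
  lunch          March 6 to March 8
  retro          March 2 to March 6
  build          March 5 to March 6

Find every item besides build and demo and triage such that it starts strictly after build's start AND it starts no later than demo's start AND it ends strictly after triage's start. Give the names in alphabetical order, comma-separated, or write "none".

design_review

Conditions: its start is strictly after build's start (X.start > March 5) AND its start is no later than demo's start (X.start <= March 13) AND its end is strictly after triage's start (X.end > March 12).
backup: start March 3 > March 5? ✗; start March 3 <= March 13? ✓; end March 9 > March 12? ✗ → no.
compaction: start March 2 > March 5? ✗; start March 2 <= March 13? ✓; end March 5 > March 12? ✗ → no.
design_review: start March 13 > March 5? ✓; start March 13 <= March 13? ✓; end March 20 > March 12? ✓ → yes.
lunch: start March 6 > March 5? ✓; start March 6 <= March 13? ✓; end March 8 > March 12? ✗ → no.
reindex: start March 8 > March 5? ✓; start March 8 <= March 13? ✓; end March 12 > March 12? ✗ → no.
retro: start March 2 > March 5? ✗; start March 2 <= March 13? ✓; end March 6 > March 12? ✗ → no.
snapshot: start March 2 > March 5? ✗; start March 2 <= March 13? ✓; end March 14 > March 12? ✓ → no.
sync_call: start March 3 > March 5? ✗; start March 3 <= March 13? ✓; end March 9 > March 12? ✗ → no.
Result: design_review.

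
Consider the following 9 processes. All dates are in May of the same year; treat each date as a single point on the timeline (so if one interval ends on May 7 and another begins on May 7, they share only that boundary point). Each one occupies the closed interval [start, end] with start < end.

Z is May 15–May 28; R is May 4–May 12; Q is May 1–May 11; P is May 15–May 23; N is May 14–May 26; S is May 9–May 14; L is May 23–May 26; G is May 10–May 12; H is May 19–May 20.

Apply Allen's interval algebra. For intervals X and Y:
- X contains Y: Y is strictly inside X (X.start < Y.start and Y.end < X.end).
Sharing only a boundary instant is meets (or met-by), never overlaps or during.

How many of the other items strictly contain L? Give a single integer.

Target L = [May 23, May 26].
G [May 10, May 12] → before → no.
H [May 19, May 20] → before → no.
N [May 14, May 26] → finished-by → no.
P [May 15, May 23] → meets → no.
Q [May 1, May 11] → before → no.
R [May 4, May 12] → before → no.
S [May 9, May 14] → before → no.
Z [May 15, May 28] → contains → counts.
Total: 1.

1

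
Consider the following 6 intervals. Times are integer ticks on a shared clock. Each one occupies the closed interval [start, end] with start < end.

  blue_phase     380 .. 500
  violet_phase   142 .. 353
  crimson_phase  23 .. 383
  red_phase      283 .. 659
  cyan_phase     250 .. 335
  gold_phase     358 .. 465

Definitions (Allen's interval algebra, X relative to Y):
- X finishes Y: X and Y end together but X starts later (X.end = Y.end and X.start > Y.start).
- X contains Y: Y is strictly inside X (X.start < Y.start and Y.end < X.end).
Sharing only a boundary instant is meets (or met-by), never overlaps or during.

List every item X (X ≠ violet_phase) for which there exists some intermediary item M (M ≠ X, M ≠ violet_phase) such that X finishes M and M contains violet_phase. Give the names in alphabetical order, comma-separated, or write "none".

Target violet_phase = [142, 353].
Intermediaries M with M contains violet_phase: crimson_phase.
Via crimson_phase — items with X finishes crimson_phase: none.
Union: none.

none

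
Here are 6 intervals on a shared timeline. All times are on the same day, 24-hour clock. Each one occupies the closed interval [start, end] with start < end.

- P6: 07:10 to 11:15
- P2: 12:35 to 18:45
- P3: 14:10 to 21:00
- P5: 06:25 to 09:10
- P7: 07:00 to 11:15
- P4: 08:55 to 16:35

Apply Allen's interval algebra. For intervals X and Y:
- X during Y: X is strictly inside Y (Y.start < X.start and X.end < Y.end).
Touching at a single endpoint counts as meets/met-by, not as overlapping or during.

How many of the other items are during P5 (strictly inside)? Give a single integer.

Target P5 = [06:25, 09:10].
P2 [12:35, 18:45] → after → no.
P3 [14:10, 21:00] → after → no.
P4 [08:55, 16:35] → overlapped-by → no.
P6 [07:10, 11:15] → overlapped-by → no.
P7 [07:00, 11:15] → overlapped-by → no.
Total: 0.

0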